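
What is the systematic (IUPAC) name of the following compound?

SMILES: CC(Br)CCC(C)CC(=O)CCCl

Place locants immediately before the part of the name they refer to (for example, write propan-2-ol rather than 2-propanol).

Counting along the main chain through the carbonyl gives 9 carbons: the parent is nonane.
The principal characteristic group is a ketone (C=O on an internal carbon), named with the suffix -one.
Choose the numbering such that numbering from this end puts the carbonyl group at C-3 rather than C-7.
This places the carbonyl at C-3; a bromo group at C-8; a chloro group at C-1; a methyl group at C-5.
Prefixes are listed alphabetically: bromo, chloro, methyl.
Assembling the pieces gives 8-bromo-1-chloro-5-methylnonan-3-one.

8-bromo-1-chloro-5-methylnonan-3-one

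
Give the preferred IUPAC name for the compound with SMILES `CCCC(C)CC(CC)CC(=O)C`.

4-ethyl-6-methylnonan-2-one

Counting along the main chain through the carbonyl gives 9 carbons: the parent is nonane.
The highest-priority functional group is a ketone (C=O on an internal carbon), so the name ends in -one.
Number the chain so that numbering from this end puts the carbonyl group at C-2 rather than C-8.
With this numbering: the carbonyl at C-2; an ethyl group at C-4; a methyl group at C-6.
Substituent prefixes are cited in alphabetical order (multiplying prefixes like di-/tri- are ignored for ordering).
The name is 4-ethyl-6-methylnonan-2-one.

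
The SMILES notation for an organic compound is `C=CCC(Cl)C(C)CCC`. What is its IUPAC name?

4-chloro-5-methyloct-1-ene

Counting along the main chain through the multiple bond gives 8 carbons: the parent is octane.
A C=C double bond in the chain gives the infix -ene-.
Number the chain so that numbering from this end puts the double bond at C-1 rather than C-7.
That gives the double bond between C-1 and C-2; a chloro group at C-4; a methyl group at C-5.
Substituent prefixes are cited in alphabetical order (multiplying prefixes like di-/tri- are ignored for ordering).
Assembling the pieces gives 4-chloro-5-methyloct-1-ene.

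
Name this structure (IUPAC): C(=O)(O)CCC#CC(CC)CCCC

6-ethyldec-4-ynoic acid

Counting along the main chain through the –COOH group and the multiple bond gives 10 carbons: the parent is decane.
The principal characteristic group is a carboxylic acid (terminal –COOH), named with the suffix -oic acid.
A C≡C triple bond in the chain gives the infix -yne-.
The numbering direction is chosen so that the carboxylic acid carbon is C-1 by definition.
With this numbering: the triple bond between C-4 and C-5; an ethyl group at C-6.
Putting it together: 6-ethyldec-4-ynoic acid.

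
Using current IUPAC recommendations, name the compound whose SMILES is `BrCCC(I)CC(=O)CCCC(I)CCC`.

The longest carbon chain that includes the carbonyl has 12 carbons, so the parent hydride is dodecane.
The principal characteristic group is a ketone (C=O on an internal carbon), named with the suffix -one.
Number the chain so that numbering from this end puts the carbonyl group at C-5 rather than C-8.
With this numbering: the carbonyl at C-5; a bromo group at C-1; iodo groups at C-3 and C-9.
Prefixes are listed alphabetically: bromo, iodo.
Assembling the pieces gives 1-bromo-3,9-diiodododecan-5-one.

1-bromo-3,9-diiodododecan-5-one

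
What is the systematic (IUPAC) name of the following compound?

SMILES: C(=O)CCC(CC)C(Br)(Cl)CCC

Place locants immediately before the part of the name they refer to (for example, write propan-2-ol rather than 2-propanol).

The longest carbon chain that includes the –CHO group has 8 carbons, so the parent hydride is octane.
An aldehyde (terminal –CHO) is the principal characteristic group, giving the suffix -al.
Number the chain so that the aldehyde carbon is C-1 by definition.
With this numbering: a bromo group at C-5; a chloro group at C-5; an ethyl group at C-4.
The substituents are ordered alphabetically, ignoring any di-/tri- multipliers.
The name is 5-bromo-5-chloro-4-ethyloctanal.

5-bromo-5-chloro-4-ethyloctanal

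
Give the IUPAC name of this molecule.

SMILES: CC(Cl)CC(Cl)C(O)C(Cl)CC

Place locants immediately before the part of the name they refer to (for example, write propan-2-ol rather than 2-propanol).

3,5,7-trichlorooctan-4-ol

The longest chain bearing the –OH group is 8 carbons long (octane).
The highest-priority functional group is an alcohol (–OH), so the name ends in -ol.
Choose the numbering such that numbering from this end puts the hydroxyl group at C-4 rather than C-5.
With this numbering: the hydroxyl at C-4; chloro groups at C-3 and C-5 and C-7.
Assembling the pieces gives 3,5,7-trichlorooctan-4-ol.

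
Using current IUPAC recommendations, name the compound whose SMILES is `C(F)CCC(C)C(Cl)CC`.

5-chloro-1-fluoro-4-methylheptane

The parent chain contains 7 carbons (heptane).
Choose the numbering such that the substituent locant set {1,4,5} is lower than {3,4,7} at the first point of difference.
This places a chloro group at C-5; a fluoro group at C-1; a methyl group at C-4.
Prefixes are listed alphabetically: chloro, fluoro, methyl.
Putting it together: 5-chloro-1-fluoro-4-methylheptane.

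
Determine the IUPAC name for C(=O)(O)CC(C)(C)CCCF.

The longest carbon chain that includes the –COOH group has 6 carbons, so the parent hydride is hexane.
A carboxylic acid (terminal –COOH) is the principal characteristic group, giving the suffix -oic acid.
Number the chain so that the carboxylic acid carbon is C-1 by definition.
That gives a fluoro group at C-6; two methyl groups at C-3.
Substituent prefixes are cited in alphabetical order (multiplying prefixes like di-/tri- are ignored for ordering).
Assembling the pieces gives 6-fluoro-3,3-dimethylhexanoic acid.

6-fluoro-3,3-dimethylhexanoic acid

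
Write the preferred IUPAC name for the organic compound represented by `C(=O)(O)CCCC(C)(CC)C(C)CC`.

The longest carbon chain that includes the –COOH group has 8 carbons, so the parent hydride is octane.
The highest-priority functional group is a carboxylic acid (terminal –COOH), so the name ends in -oic acid.
Choose the numbering such that the carboxylic acid carbon is C-1 by definition.
This places an ethyl group at C-5; methyl groups at C-5 and C-6.
The substituents are ordered alphabetically, ignoring any di-/tri- multipliers.
Putting it together: 5-ethyl-5,6-dimethyloctanoic acid.

5-ethyl-5,6-dimethyloctanoic acid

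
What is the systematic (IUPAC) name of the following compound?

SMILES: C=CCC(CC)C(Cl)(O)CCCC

5-chloro-4-ethylnon-1-en-5-ol

The longest chain bearing the –OH group and the multiple bond is 9 carbons long (nonane).
The highest-priority functional group is an alcohol (–OH), so the name ends in -ol.
A C=C double bond in the chain gives the infix -ene-.
Choose the numbering such that numbering from this end puts the double bond at C-1 rather than C-8.
With this numbering: the hydroxyl at C-5; the double bond between C-1 and C-2; a chloro group at C-5; an ethyl group at C-4.
Substituent prefixes are cited in alphabetical order (multiplying prefixes like di-/tri- are ignored for ordering).
Assembling the pieces gives 5-chloro-4-ethylnon-1-en-5-ol.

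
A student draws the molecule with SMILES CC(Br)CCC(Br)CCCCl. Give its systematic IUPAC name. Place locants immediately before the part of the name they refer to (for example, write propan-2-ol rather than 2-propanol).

The longest continuous carbon chain has 8 atoms, so the parent hydride is octane.
The numbering direction is chosen so that the substituent locant set {1,4,7} is lower than {2,5,8} at the first point of difference.
This places bromo groups at C-4 and C-7; a chloro group at C-1.
Prefixes are listed alphabetically: bromo, chloro.
Assembling the pieces gives 4,7-dibromo-1-chlorooctane.

4,7-dibromo-1-chlorooctane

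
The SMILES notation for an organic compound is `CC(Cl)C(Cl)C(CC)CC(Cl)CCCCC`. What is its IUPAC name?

2,3,6-trichloro-4-ethylundecane

The longest carbon chain is 11 atoms: the parent is undecane.
The numbering direction is chosen so that the substituent locant set {2,3,4,6} is lower than {6,8,9,10} at the first point of difference.
With this numbering: chloro groups at C-2 and C-3 and C-6; an ethyl group at C-4.
The substituents are ordered alphabetically, ignoring any di-/tri- multipliers.
Assembling the pieces gives 2,3,6-trichloro-4-ethylundecane.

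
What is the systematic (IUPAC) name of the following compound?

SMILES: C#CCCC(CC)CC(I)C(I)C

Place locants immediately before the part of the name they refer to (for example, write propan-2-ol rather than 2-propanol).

Counting along the main chain through the multiple bond gives 9 carbons: the parent is nonane.
There is one C≡C triple bond, indicated by the ending -yne.
Choose the numbering such that numbering from this end puts the triple bond at C-1 rather than C-8.
With this numbering: the triple bond between C-1 and C-2; an ethyl group at C-5; iodo groups at C-7 and C-8.
Substituent prefixes are cited in alphabetical order (multiplying prefixes like di-/tri- are ignored for ordering).
Assembling the pieces gives 5-ethyl-7,8-diiodonon-1-yne.

5-ethyl-7,8-diiodonon-1-yne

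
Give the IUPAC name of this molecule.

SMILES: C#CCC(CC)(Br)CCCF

The longest chain bearing the multiple bond is 7 carbons long (heptane).
The chain contains a C≡C triple bond, so the unsaturation ending is -yne.
The numbering direction is chosen so that numbering from this end puts the triple bond at C-1 rather than C-6.
With this numbering: the triple bond between C-1 and C-2; a bromo group at C-4; an ethyl group at C-4; a fluoro group at C-7.
The substituents are ordered alphabetically, ignoring any di-/tri- multipliers.
Putting it together: 4-bromo-4-ethyl-7-fluorohept-1-yne.

4-bromo-4-ethyl-7-fluorohept-1-yne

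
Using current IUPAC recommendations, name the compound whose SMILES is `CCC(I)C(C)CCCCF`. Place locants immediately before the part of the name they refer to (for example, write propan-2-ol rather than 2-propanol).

The longest continuous carbon chain has 8 atoms, so the parent hydride is octane.
Number the chain so that the substituent locant set {1,5,6} is lower than {3,4,8} at the first point of difference.
This places a fluoro group at C-1; an iodo group at C-6; a methyl group at C-5.
The substituents are ordered alphabetically, ignoring any di-/tri- multipliers.
Putting it together: 1-fluoro-6-iodo-5-methyloctane.

1-fluoro-6-iodo-5-methyloctane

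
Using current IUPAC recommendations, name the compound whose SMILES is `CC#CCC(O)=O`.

pent-3-ynoic acid

The longest chain bearing the –COOH group and the multiple bond is 5 carbons long (pentane).
The principal characteristic group is a carboxylic acid (terminal –COOH), named with the suffix -oic acid.
There is one C≡C triple bond, indicated by the ending -yne.
The numbering direction is chosen so that the carboxylic acid carbon is C-1 by definition.
With this numbering: the triple bond between C-3 and C-4.
The name is pent-3-ynoic acid.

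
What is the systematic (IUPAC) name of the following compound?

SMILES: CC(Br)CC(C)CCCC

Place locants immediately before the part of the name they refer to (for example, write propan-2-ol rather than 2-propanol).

2-bromo-4-methyloctane

The parent chain contains 8 carbons (octane).
The numbering direction is chosen so that the substituent locant set {2,4} is lower than {5,7} at the first point of difference.
This places a bromo group at C-2; a methyl group at C-4.
The substituents are ordered alphabetically, ignoring any di-/tri- multipliers.
Putting it together: 2-bromo-4-methyloctane.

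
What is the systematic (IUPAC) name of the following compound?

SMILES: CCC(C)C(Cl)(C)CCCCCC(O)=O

The longest chain bearing the –COOH group is 10 carbons long (decane).
The highest-priority functional group is a carboxylic acid (terminal –COOH), so the name ends in -oic acid.
Choose the numbering such that the carboxylic acid carbon is C-1 by definition.
That gives a chloro group at C-7; methyl groups at C-7 and C-8.
The substituents are ordered alphabetically, ignoring any di-/tri- multipliers.
Putting it together: 7-chloro-7,8-dimethyldecanoic acid.

7-chloro-7,8-dimethyldecanoic acid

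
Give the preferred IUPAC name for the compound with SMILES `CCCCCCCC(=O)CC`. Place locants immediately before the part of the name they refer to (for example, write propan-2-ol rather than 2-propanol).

Counting along the main chain through the carbonyl gives 10 carbons: the parent is decane.
A ketone (C=O on an internal carbon) is the principal characteristic group, giving the suffix -one.
Number the chain so that numbering from this end puts the carbonyl group at C-3 rather than C-8.
That gives the carbonyl at C-3.
Putting it together: decan-3-one.

decan-3-one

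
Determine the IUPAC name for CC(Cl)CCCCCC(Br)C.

The longest carbon chain is 9 atoms: the parent is nonane.
Choose the numbering such that the locant sets are identical either way, so the alphabetically earlier bromo substituent takes the lower locant (2 rather than 8).
This places a bromo group at C-2; a chloro group at C-8.
Prefixes are listed alphabetically: bromo, chloro.
Assembling the pieces gives 2-bromo-8-chlorononane.

2-bromo-8-chlorononane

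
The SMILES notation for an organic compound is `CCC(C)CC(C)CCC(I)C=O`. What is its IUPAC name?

The longest carbon chain that includes the –CHO group has 9 carbons, so the parent hydride is nonane.
An aldehyde (terminal –CHO) is the principal characteristic group, giving the suffix -al.
Number the chain so that the aldehyde carbon is C-1 by definition.
With this numbering: an iodo group at C-2; methyl groups at C-5 and C-7.
Prefixes are listed alphabetically: iodo, methyl.
The name is 2-iodo-5,7-dimethylnonanal.

2-iodo-5,7-dimethylnonanal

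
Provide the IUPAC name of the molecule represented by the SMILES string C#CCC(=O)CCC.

The longest carbon chain that includes the carbonyl and the multiple bond has 7 carbons, so the parent hydride is heptane.
A ketone (C=O on an internal carbon) is the principal characteristic group, giving the suffix -one.
A C≡C triple bond in the chain gives the infix -yne-.
Choose the numbering such that numbering from this end puts the triple bond at C-1 rather than C-6.
That gives the carbonyl at C-4; the triple bond between C-1 and C-2.
The name is hept-1-yn-4-one.

hept-1-yn-4-one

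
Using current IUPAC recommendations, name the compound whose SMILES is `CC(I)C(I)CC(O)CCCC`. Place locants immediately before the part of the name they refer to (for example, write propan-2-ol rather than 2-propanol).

Counting along the main chain through the –OH group gives 9 carbons: the parent is nonane.
An alcohol (–OH) is the principal characteristic group, giving the suffix -ol.
Number the chain so that the substituent locant set {2,3} is lower than {7,8} at the first point of difference.
That gives the hydroxyl at C-5; iodo groups at C-2 and C-3.
The name is 2,3-diiodononan-5-ol.

2,3-diiodononan-5-ol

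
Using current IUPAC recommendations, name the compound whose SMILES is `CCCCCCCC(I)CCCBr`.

The parent chain contains 11 carbons (undecane).
Number the chain so that the substituent locant set {1,4} is lower than {8,11} at the first point of difference.
This places a bromo group at C-1; an iodo group at C-4.
Substituent prefixes are cited in alphabetical order (multiplying prefixes like di-/tri- are ignored for ordering).
Assembling the pieces gives 1-bromo-4-iodoundecane.

1-bromo-4-iodoundecane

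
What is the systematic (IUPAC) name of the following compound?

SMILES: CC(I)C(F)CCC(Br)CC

The longest continuous carbon chain has 8 atoms, so the parent hydride is octane.
Choose the numbering such that the substituent locant set {2,3,6} is lower than {3,6,7} at the first point of difference.
This places a bromo group at C-6; a fluoro group at C-3; an iodo group at C-2.
Prefixes are listed alphabetically: bromo, fluoro, iodo.
Putting it together: 6-bromo-3-fluoro-2-iodooctane.

6-bromo-3-fluoro-2-iodooctane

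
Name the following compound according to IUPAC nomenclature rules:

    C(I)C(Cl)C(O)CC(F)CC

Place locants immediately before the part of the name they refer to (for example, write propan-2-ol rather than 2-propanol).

The longest chain bearing the –OH group is 7 carbons long (heptane).
The highest-priority functional group is an alcohol (–OH), so the name ends in -ol.
The numbering direction is chosen so that numbering from this end puts the hydroxyl group at C-3 rather than C-5.
That gives the hydroxyl at C-3; a chloro group at C-2; a fluoro group at C-5; an iodo group at C-1.
Substituent prefixes are cited in alphabetical order (multiplying prefixes like di-/tri- are ignored for ordering).
The name is 2-chloro-5-fluoro-1-iodoheptan-3-ol.

2-chloro-5-fluoro-1-iodoheptan-3-ol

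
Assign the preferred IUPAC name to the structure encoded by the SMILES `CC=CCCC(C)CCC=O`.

The longest chain bearing the –CHO group and the multiple bond is 9 carbons long (nonane).
An aldehyde (terminal –CHO) is the principal characteristic group, giving the suffix -al.
A C=C double bond in the chain gives the infix -ene-.
The numbering direction is chosen so that the aldehyde carbon is C-1 by definition.
That gives the double bond between C-7 and C-8; a methyl group at C-4.
Putting it together: 4-methylnon-7-enal.

4-methylnon-7-enal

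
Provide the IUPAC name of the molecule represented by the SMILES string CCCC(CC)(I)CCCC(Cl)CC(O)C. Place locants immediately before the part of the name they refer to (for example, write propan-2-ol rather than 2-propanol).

4-chloro-8-ethyl-8-iodoundecan-2-ol

The longest chain bearing the –OH group is 11 carbons long (undecane).
The highest-priority functional group is an alcohol (–OH), so the name ends in -ol.
Number the chain so that numbering from this end puts the hydroxyl group at C-2 rather than C-10.
This places the hydroxyl at C-2; a chloro group at C-4; an ethyl group at C-8; an iodo group at C-8.
Prefixes are listed alphabetically: chloro, ethyl, iodo.
Assembling the pieces gives 4-chloro-8-ethyl-8-iodoundecan-2-ol.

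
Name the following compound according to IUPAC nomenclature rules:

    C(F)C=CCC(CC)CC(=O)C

4-ethyl-8-fluorooct-6-en-2-one

The longest carbon chain that includes the carbonyl and the multiple bond has 8 carbons, so the parent hydride is octane.
A ketone (C=O on an internal carbon) is the principal characteristic group, giving the suffix -one.
A C=C double bond in the chain gives the infix -ene-.
Number the chain so that numbering from this end puts the carbonyl group at C-2 rather than C-7.
With this numbering: the carbonyl at C-2; the double bond between C-6 and C-7; an ethyl group at C-4; a fluoro group at C-8.
Prefixes are listed alphabetically: ethyl, fluoro.
Putting it together: 4-ethyl-8-fluorooct-6-en-2-one.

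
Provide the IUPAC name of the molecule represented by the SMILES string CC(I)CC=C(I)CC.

3,6-diiodohept-3-ene

The longest chain bearing the multiple bond is 7 carbons long (heptane).
The chain contains a C=C double bond, so the unsaturation ending is -ene.
The numbering direction is chosen so that numbering from this end puts the double bond at C-3 rather than C-4.
With this numbering: the double bond between C-3 and C-4; iodo groups at C-3 and C-6.
The name is 3,6-diiodohept-3-ene.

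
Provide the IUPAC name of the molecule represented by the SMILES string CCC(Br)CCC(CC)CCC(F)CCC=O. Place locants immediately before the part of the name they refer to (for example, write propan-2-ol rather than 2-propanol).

10-bromo-7-ethyl-4-fluorododecanal

The longest carbon chain that includes the –CHO group has 12 carbons, so the parent hydride is dodecane.
The principal characteristic group is an aldehyde (terminal –CHO), named with the suffix -al.
Number the chain so that the aldehyde carbon is C-1 by definition.
This places a bromo group at C-10; an ethyl group at C-7; a fluoro group at C-4.
The substituents are ordered alphabetically, ignoring any di-/tri- multipliers.
Putting it together: 10-bromo-7-ethyl-4-fluorododecanal.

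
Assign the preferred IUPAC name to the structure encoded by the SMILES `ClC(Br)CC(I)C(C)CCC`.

The longest carbon chain is 7 atoms: the parent is heptane.
Choose the numbering such that the substituent locant set {1,1,3,4} is lower than {4,5,7,7} at the first point of difference.
That gives a bromo group at C-1; a chloro group at C-1; an iodo group at C-3; a methyl group at C-4.
The substituents are ordered alphabetically, ignoring any di-/tri- multipliers.
Assembling the pieces gives 1-bromo-1-chloro-3-iodo-4-methylheptane.

1-bromo-1-chloro-3-iodo-4-methylheptane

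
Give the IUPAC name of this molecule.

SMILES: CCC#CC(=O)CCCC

non-3-yn-5-one

Counting along the main chain through the carbonyl and the multiple bond gives 9 carbons: the parent is nonane.
The principal characteristic group is a ketone (C=O on an internal carbon), named with the suffix -one.
There is one C≡C triple bond, indicated by the ending -yne.
Number the chain so that numbering from this end puts the triple bond at C-3 rather than C-6.
That gives the carbonyl at C-5; the triple bond between C-3 and C-4.
Assembling the pieces gives non-3-yn-5-one.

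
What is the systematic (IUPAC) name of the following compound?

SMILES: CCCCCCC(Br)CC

The longest continuous carbon chain has 9 atoms, so the parent hydride is nonane.
The numbering direction is chosen so that the substituent locant set {3} is lower than {7} at the first point of difference.
That gives a bromo group at C-3.
Assembling the pieces gives 3-bromononane.

3-bromononane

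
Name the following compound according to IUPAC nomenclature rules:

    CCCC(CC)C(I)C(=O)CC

5-ethyl-4-iodooctan-3-one

The longest chain bearing the carbonyl is 8 carbons long (octane).
The highest-priority functional group is a ketone (C=O on an internal carbon), so the name ends in -one.
Choose the numbering such that numbering from this end puts the carbonyl group at C-3 rather than C-6.
This places the carbonyl at C-3; an ethyl group at C-5; an iodo group at C-4.
Prefixes are listed alphabetically: ethyl, iodo.
Assembling the pieces gives 5-ethyl-4-iodooctan-3-one.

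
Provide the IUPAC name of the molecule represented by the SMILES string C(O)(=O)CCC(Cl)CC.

The longest carbon chain that includes the –COOH group has 6 carbons, so the parent hydride is hexane.
The principal characteristic group is a carboxylic acid (terminal –COOH), named with the suffix -oic acid.
The numbering direction is chosen so that the carboxylic acid carbon is C-1 by definition.
With this numbering: a chloro group at C-4.
Putting it together: 4-chlorohexanoic acid.

4-chlorohexanoic acid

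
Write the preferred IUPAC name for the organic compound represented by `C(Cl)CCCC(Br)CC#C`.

4-bromo-8-chlorooct-1-yne

The longest carbon chain that includes the multiple bond has 8 carbons, so the parent hydride is octane.
The chain contains a C≡C triple bond, so the unsaturation ending is -yne.
The numbering direction is chosen so that numbering from this end puts the triple bond at C-1 rather than C-7.
With this numbering: the triple bond between C-1 and C-2; a bromo group at C-4; a chloro group at C-8.
Substituent prefixes are cited in alphabetical order (multiplying prefixes like di-/tri- are ignored for ordering).
Putting it together: 4-bromo-8-chlorooct-1-yne.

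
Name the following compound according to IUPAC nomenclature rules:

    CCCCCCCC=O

octanal

Counting along the main chain through the –CHO group gives 8 carbons: the parent is octane.
An aldehyde (terminal –CHO) is the principal characteristic group, giving the suffix -al.
Choose the numbering such that the aldehyde carbon is C-1 by definition.
Assembling the pieces gives octanal.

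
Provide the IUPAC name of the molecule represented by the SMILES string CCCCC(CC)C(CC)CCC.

The longest continuous carbon chain has 9 atoms, so the parent hydride is nonane.
Number the chain so that the substituent locant set {4,5} is lower than {5,6} at the first point of difference.
This places ethyl groups at C-4 and C-5.
Putting it together: 4,5-diethylnonane.

4,5-diethylnonane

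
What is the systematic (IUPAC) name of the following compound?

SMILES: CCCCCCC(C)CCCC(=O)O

Counting along the main chain through the –COOH group gives 11 carbons: the parent is undecane.
A carboxylic acid (terminal –COOH) is the principal characteristic group, giving the suffix -oic acid.
Choose the numbering such that the carboxylic acid carbon is C-1 by definition.
This places a methyl group at C-5.
Assembling the pieces gives 5-methylundecanoic acid.

5-methylundecanoic acid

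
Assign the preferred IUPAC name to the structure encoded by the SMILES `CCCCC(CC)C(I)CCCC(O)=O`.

6-ethyl-5-iododecanoic acid

The longest carbon chain that includes the –COOH group has 10 carbons, so the parent hydride is decane.
The highest-priority functional group is a carboxylic acid (terminal –COOH), so the name ends in -oic acid.
Number the chain so that the carboxylic acid carbon is C-1 by definition.
This places an ethyl group at C-6; an iodo group at C-5.
The substituents are ordered alphabetically, ignoring any di-/tri- multipliers.
Putting it together: 6-ethyl-5-iododecanoic acid.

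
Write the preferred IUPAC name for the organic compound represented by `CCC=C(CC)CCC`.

4-ethylhept-3-ene

The longest chain bearing the multiple bond is 7 carbons long (heptane).
There is one C=C double bond, indicated by the ending -ene.
Choose the numbering such that numbering from this end puts the double bond at C-3 rather than C-4.
With this numbering: the double bond between C-3 and C-4; an ethyl group at C-4.
Assembling the pieces gives 4-ethylhept-3-ene.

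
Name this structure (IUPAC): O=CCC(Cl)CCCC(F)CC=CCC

Counting along the main chain through the –CHO group and the multiple bond gives 12 carbons: the parent is dodecane.
The highest-priority functional group is an aldehyde (terminal –CHO), so the name ends in -al.
There is one C=C double bond, indicated by the ending -ene.
The numbering direction is chosen so that the aldehyde carbon is C-1 by definition.
With this numbering: the double bond between C-9 and C-10; a chloro group at C-3; a fluoro group at C-7.
Substituent prefixes are cited in alphabetical order (multiplying prefixes like di-/tri- are ignored for ordering).
Putting it together: 3-chloro-7-fluorododec-9-enal.

3-chloro-7-fluorododec-9-enal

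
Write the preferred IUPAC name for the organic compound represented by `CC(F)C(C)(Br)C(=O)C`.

3-bromo-4-fluoro-3-methylpentan-2-one

The longest carbon chain that includes the carbonyl has 5 carbons, so the parent hydride is pentane.
A ketone (C=O on an internal carbon) is the principal characteristic group, giving the suffix -one.
Choose the numbering such that numbering from this end puts the carbonyl group at C-2 rather than C-4.
That gives the carbonyl at C-2; a bromo group at C-3; a fluoro group at C-4; a methyl group at C-3.
The substituents are ordered alphabetically, ignoring any di-/tri- multipliers.
Assembling the pieces gives 3-bromo-4-fluoro-3-methylpentan-2-one.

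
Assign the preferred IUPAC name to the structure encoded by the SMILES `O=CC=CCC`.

Counting along the main chain through the –CHO group and the multiple bond gives 5 carbons: the parent is pentane.
The principal characteristic group is an aldehyde (terminal –CHO), named with the suffix -al.
There is one C=C double bond, indicated by the ending -ene.
The numbering direction is chosen so that the aldehyde carbon is C-1 by definition.
This places the double bond between C-2 and C-3.
The name is pent-2-enal.

pent-2-enal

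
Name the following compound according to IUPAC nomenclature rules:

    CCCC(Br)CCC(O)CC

6-bromononan-3-ol

The longest carbon chain that includes the –OH group has 9 carbons, so the parent hydride is nonane.
The principal characteristic group is an alcohol (–OH), named with the suffix -ol.
Choose the numbering such that numbering from this end puts the hydroxyl group at C-3 rather than C-7.
That gives the hydroxyl at C-3; a bromo group at C-6.
The name is 6-bromononan-3-ol.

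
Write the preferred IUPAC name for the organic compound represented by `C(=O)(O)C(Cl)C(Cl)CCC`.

2,3-dichlorohexanoic acid

The longest chain bearing the –COOH group is 6 carbons long (hexane).
A carboxylic acid (terminal –COOH) is the principal characteristic group, giving the suffix -oic acid.
Choose the numbering such that the carboxylic acid carbon is C-1 by definition.
That gives chloro groups at C-2 and C-3.
The name is 2,3-dichlorohexanoic acid.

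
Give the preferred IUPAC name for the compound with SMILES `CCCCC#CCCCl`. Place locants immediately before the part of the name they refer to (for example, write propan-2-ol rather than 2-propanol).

1-chlorooct-3-yne

The longest carbon chain that includes the multiple bond has 8 carbons, so the parent hydride is octane.
A C≡C triple bond in the chain gives the infix -yne-.
Choose the numbering such that numbering from this end puts the triple bond at C-3 rather than C-5.
This places the triple bond between C-3 and C-4; a chloro group at C-1.
The name is 1-chlorooct-3-yne.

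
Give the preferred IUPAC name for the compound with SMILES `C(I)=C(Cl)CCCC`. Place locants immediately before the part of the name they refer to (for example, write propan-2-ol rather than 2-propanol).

Counting along the main chain through the multiple bond gives 6 carbons: the parent is hexane.
There is one C=C double bond, indicated by the ending -ene.
The numbering direction is chosen so that numbering from this end puts the double bond at C-1 rather than C-5.
With this numbering: the double bond between C-1 and C-2; a chloro group at C-2; an iodo group at C-1.
Substituent prefixes are cited in alphabetical order (multiplying prefixes like di-/tri- are ignored for ordering).
Putting it together: 2-chloro-1-iodohex-1-ene.

2-chloro-1-iodohex-1-ene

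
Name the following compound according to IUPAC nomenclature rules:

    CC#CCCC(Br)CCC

The longest chain bearing the multiple bond is 9 carbons long (nonane).
The chain contains a C≡C triple bond, so the unsaturation ending is -yne.
The numbering direction is chosen so that numbering from this end puts the triple bond at C-2 rather than C-7.
With this numbering: the triple bond between C-2 and C-3; a bromo group at C-6.
The name is 6-bromonon-2-yne.

6-bromonon-2-yne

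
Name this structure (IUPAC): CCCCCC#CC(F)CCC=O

The longest chain bearing the –CHO group and the multiple bond is 11 carbons long (undecane).
The highest-priority functional group is an aldehyde (terminal –CHO), so the name ends in -al.
The chain contains a C≡C triple bond, so the unsaturation ending is -yne.
The numbering direction is chosen so that the aldehyde carbon is C-1 by definition.
This places the triple bond between C-5 and C-6; a fluoro group at C-4.
Putting it together: 4-fluoroundec-5-ynal.

4-fluoroundec-5-ynal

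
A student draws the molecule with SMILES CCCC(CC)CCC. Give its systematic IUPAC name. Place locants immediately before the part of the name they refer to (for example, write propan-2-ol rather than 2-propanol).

The parent chain contains 7 carbons (heptane).
The molecule is symmetric, so either numbering direction gives the same locants.
That gives an ethyl group at C-4.
Assembling the pieces gives 4-ethylheptane.

4-ethylheptane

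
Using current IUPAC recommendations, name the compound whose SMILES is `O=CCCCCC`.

The longest chain bearing the –CHO group is 6 carbons long (hexane).
The principal characteristic group is an aldehyde (terminal –CHO), named with the suffix -al.
Choose the numbering such that the aldehyde carbon is C-1 by definition.
The name is hexanal.

hexanal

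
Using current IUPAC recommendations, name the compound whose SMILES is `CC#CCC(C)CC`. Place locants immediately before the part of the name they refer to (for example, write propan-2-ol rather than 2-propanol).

The longest carbon chain that includes the multiple bond has 7 carbons, so the parent hydride is heptane.
A C≡C triple bond in the chain gives the infix -yne-.
Number the chain so that numbering from this end puts the triple bond at C-2 rather than C-5.
With this numbering: the triple bond between C-2 and C-3; a methyl group at C-5.
Assembling the pieces gives 5-methylhept-2-yne.

5-methylhept-2-yne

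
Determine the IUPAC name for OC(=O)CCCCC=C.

hept-6-enoic acid

Counting along the main chain through the –COOH group and the multiple bond gives 7 carbons: the parent is heptane.
The highest-priority functional group is a carboxylic acid (terminal –COOH), so the name ends in -oic acid.
A C=C double bond in the chain gives the infix -ene-.
Choose the numbering such that the carboxylic acid carbon is C-1 by definition.
With this numbering: the double bond between C-6 and C-7.
Assembling the pieces gives hept-6-enoic acid.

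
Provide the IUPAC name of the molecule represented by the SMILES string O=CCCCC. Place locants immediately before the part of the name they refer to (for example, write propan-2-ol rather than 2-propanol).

The longest carbon chain that includes the –CHO group has 5 carbons, so the parent hydride is pentane.
An aldehyde (terminal –CHO) is the principal characteristic group, giving the suffix -al.
Choose the numbering such that the aldehyde carbon is C-1 by definition.
Assembling the pieces gives pentanal.

pentanal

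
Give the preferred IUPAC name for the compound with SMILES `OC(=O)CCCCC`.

hexanoic acid

The longest carbon chain that includes the –COOH group has 6 carbons, so the parent hydride is hexane.
A carboxylic acid (terminal –COOH) is the principal characteristic group, giving the suffix -oic acid.
Number the chain so that the carboxylic acid carbon is C-1 by definition.
The name is hexanoic acid.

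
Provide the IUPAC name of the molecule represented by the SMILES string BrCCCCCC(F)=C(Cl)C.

The longest carbon chain that includes the multiple bond has 8 carbons, so the parent hydride is octane.
A C=C double bond in the chain gives the infix -ene-.
Number the chain so that numbering from this end puts the double bond at C-2 rather than C-6.
That gives the double bond between C-2 and C-3; a bromo group at C-8; a chloro group at C-2; a fluoro group at C-3.
Substituent prefixes are cited in alphabetical order (multiplying prefixes like di-/tri- are ignored for ordering).
Putting it together: 8-bromo-2-chloro-3-fluorooct-2-ene.

8-bromo-2-chloro-3-fluorooct-2-ene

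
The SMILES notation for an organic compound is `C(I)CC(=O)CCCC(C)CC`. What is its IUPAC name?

1-iodo-7-methylnonan-3-one

The longest carbon chain that includes the carbonyl has 9 carbons, so the parent hydride is nonane.
The principal characteristic group is a ketone (C=O on an internal carbon), named with the suffix -one.
Number the chain so that numbering from this end puts the carbonyl group at C-3 rather than C-7.
This places the carbonyl at C-3; an iodo group at C-1; a methyl group at C-7.
Prefixes are listed alphabetically: iodo, methyl.
Putting it together: 1-iodo-7-methylnonan-3-one.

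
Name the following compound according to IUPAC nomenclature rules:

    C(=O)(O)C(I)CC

The longest chain bearing the –COOH group is 4 carbons long (butane).
A carboxylic acid (terminal –COOH) is the principal characteristic group, giving the suffix -oic acid.
Number the chain so that the carboxylic acid carbon is C-1 by definition.
That gives an iodo group at C-2.
The name is 2-iodobutanoic acid.

2-iodobutanoic acid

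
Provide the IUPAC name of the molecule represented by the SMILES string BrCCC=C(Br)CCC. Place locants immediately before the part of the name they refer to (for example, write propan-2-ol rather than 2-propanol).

1,4-dibromohept-3-ene

The longest chain bearing the multiple bond is 7 carbons long (heptane).
A C=C double bond in the chain gives the infix -ene-.
Choose the numbering such that numbering from this end puts the double bond at C-3 rather than C-4.
With this numbering: the double bond between C-3 and C-4; bromo groups at C-1 and C-4.
Putting it together: 1,4-dibromohept-3-ene.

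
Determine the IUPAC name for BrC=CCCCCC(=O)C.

8-bromooct-7-en-2-one

The longest carbon chain that includes the carbonyl and the multiple bond has 8 carbons, so the parent hydride is octane.
A ketone (C=O on an internal carbon) is the principal characteristic group, giving the suffix -one.
A C=C double bond in the chain gives the infix -ene-.
The numbering direction is chosen so that numbering from this end puts the carbonyl group at C-2 rather than C-7.
That gives the carbonyl at C-2; the double bond between C-7 and C-8; a bromo group at C-8.
Assembling the pieces gives 8-bromooct-7-en-2-one.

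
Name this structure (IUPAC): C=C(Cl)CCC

The longest chain bearing the multiple bond is 5 carbons long (pentane).
A C=C double bond in the chain gives the infix -ene-.
The numbering direction is chosen so that numbering from this end puts the double bond at C-1 rather than C-4.
With this numbering: the double bond between C-1 and C-2; a chloro group at C-2.
The name is 2-chloropent-1-ene.

2-chloropent-1-ene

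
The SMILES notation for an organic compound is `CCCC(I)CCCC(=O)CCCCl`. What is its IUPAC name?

1-chloro-8-iodoundecan-4-one

Counting along the main chain through the carbonyl gives 11 carbons: the parent is undecane.
The highest-priority functional group is a ketone (C=O on an internal carbon), so the name ends in -one.
Number the chain so that numbering from this end puts the carbonyl group at C-4 rather than C-8.
With this numbering: the carbonyl at C-4; a chloro group at C-1; an iodo group at C-8.
Prefixes are listed alphabetically: chloro, iodo.
Putting it together: 1-chloro-8-iodoundecan-4-one.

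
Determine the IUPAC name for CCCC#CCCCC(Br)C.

9-bromodec-4-yne

The longest carbon chain that includes the multiple bond has 10 carbons, so the parent hydride is decane.
A C≡C triple bond in the chain gives the infix -yne-.
Number the chain so that numbering from this end puts the triple bond at C-4 rather than C-6.
With this numbering: the triple bond between C-4 and C-5; a bromo group at C-9.
The name is 9-bromodec-4-yne.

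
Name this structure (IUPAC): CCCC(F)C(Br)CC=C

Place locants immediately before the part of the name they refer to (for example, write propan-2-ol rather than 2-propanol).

4-bromo-5-fluorooct-1-ene

The longest chain bearing the multiple bond is 8 carbons long (octane).
A C=C double bond in the chain gives the infix -ene-.
Choose the numbering such that numbering from this end puts the double bond at C-1 rather than C-7.
With this numbering: the double bond between C-1 and C-2; a bromo group at C-4; a fluoro group at C-5.
Substituent prefixes are cited in alphabetical order (multiplying prefixes like di-/tri- are ignored for ordering).
The name is 4-bromo-5-fluorooct-1-ene.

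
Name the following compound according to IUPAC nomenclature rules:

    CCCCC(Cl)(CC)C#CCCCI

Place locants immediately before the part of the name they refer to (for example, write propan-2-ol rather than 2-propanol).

The longest chain bearing the multiple bond is 10 carbons long (decane).
The chain contains a C≡C triple bond, so the unsaturation ending is -yne.
Choose the numbering such that numbering from this end puts the triple bond at C-4 rather than C-6.
This places the triple bond between C-4 and C-5; a chloro group at C-6; an ethyl group at C-6; an iodo group at C-1.
The substituents are ordered alphabetically, ignoring any di-/tri- multipliers.
Putting it together: 6-chloro-6-ethyl-1-iododec-4-yne.

6-chloro-6-ethyl-1-iododec-4-yne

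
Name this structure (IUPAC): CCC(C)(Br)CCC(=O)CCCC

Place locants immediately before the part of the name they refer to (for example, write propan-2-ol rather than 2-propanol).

The longest chain bearing the carbonyl is 10 carbons long (decane).
The highest-priority functional group is a ketone (C=O on an internal carbon), so the name ends in -one.
Choose the numbering such that numbering from this end puts the carbonyl group at C-5 rather than C-6.
With this numbering: the carbonyl at C-5; a bromo group at C-8; a methyl group at C-8.
Prefixes are listed alphabetically: bromo, methyl.
The name is 8-bromo-8-methyldecan-5-one.

8-bromo-8-methyldecan-5-one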